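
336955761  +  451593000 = 788548761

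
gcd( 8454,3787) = 1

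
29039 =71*409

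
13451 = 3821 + 9630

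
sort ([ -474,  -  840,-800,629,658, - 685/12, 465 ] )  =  [ - 840, - 800, - 474, - 685/12,465,629, 658] 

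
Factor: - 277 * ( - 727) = 277^1*727^1 =201379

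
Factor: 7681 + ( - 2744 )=4937 = 4937^1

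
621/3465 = 69/385 = 0.18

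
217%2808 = 217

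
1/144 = 1/144 = 0.01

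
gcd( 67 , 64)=1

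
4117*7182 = 29568294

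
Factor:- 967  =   - 967^1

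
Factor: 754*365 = 275210 = 2^1*5^1*13^1*29^1 * 73^1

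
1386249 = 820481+565768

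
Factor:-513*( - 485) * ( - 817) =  - 3^3*5^1*19^2*43^1*97^1 = - 203273685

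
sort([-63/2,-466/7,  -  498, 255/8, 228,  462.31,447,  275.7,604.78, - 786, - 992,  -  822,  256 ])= [ - 992, - 822, - 786, - 498,-466/7, - 63/2,255/8,228, 256, 275.7,447,462.31,604.78]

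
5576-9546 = - 3970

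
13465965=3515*3831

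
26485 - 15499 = 10986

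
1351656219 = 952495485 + 399160734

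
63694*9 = 573246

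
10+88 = 98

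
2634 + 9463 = 12097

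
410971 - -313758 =724729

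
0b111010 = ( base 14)42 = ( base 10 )58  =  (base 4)322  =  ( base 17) 37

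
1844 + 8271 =10115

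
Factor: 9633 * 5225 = 3^1*5^2*11^1*13^2*19^2 = 50332425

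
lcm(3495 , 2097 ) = 10485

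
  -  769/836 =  - 769/836 = -0.92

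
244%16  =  4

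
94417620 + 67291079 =161708699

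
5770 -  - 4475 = 10245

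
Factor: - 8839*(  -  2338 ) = 20665582 = 2^1* 7^1*167^1*8839^1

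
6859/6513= 6859/6513 = 1.05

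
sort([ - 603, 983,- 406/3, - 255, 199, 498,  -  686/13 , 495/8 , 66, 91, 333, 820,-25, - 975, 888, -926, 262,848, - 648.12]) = [  -  975, - 926 , - 648.12,  -  603, - 255, - 406/3, - 686/13,- 25,  495/8,66,  91,199,  262, 333, 498,  820, 848, 888,  983] 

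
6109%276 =37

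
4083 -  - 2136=6219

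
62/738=31/369 = 0.08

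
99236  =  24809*4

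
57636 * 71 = 4092156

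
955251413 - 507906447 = 447344966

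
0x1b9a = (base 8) 15632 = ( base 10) 7066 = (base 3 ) 100200201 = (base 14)280A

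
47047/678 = 69 + 265/678= 69.39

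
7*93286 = 653002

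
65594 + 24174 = 89768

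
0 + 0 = 0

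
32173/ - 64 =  - 503  +  19/64 = - 502.70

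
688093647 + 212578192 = 900671839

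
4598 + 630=5228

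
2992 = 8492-5500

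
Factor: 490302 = 2^1*3^2*27239^1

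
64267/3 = 64267/3 = 21422.33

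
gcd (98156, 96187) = 1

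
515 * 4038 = 2079570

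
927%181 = 22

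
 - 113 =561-674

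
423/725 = 423/725 = 0.58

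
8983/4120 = 2 + 743/4120= 2.18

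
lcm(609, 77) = 6699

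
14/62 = 7/31 = 0.23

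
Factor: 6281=11^1*571^1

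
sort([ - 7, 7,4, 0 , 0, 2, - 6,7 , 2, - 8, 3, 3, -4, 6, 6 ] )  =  [-8, - 7, - 6  ,  -  4, 0, 0, 2,2, 3 , 3,4, 6, 6, 7,7 ]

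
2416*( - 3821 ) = -9231536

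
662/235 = 2 + 192/235 =2.82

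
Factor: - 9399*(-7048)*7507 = 497294849064 = 2^3*3^1*13^1 * 241^1*881^1*7507^1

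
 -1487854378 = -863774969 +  - 624079409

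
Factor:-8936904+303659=  -  8633245 = - 5^1*71^1*83^1*293^1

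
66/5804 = 33/2902 = 0.01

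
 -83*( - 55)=4565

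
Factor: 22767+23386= 46153=46153^1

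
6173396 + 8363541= 14536937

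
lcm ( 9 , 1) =9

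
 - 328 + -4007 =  - 4335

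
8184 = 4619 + 3565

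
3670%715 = 95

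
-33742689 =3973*(-8493)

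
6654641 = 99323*67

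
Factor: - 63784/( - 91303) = 2^3*7^1*17^1* 67^1*91303^(  -  1 )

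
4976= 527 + 4449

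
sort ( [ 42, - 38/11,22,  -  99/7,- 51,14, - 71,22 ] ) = [ - 71, - 51 , - 99/7,-38/11, 14,22,22,42 ] 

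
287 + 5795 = 6082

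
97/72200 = 97/72200 = 0.00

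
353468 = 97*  3644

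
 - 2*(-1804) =3608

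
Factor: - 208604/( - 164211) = 484/381 = 2^2*3^( - 1 )*11^2*127^( - 1)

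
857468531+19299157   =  876767688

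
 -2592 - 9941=  -  12533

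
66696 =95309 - 28613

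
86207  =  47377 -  - 38830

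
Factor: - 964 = - 2^2*241^1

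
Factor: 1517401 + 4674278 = 3^1*13^1*158761^1 = 6191679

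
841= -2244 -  - 3085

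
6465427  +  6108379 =12573806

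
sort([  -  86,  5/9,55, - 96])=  [ - 96, - 86,5/9, 55] 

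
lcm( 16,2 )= 16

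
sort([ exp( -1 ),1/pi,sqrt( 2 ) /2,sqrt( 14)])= [ 1/pi,exp ( - 1),sqrt(2) /2,sqrt(14 )] 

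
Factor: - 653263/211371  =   - 3^( - 1)*13^1*31^1*1621^1*70457^( - 1)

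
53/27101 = 53/27101 = 0.00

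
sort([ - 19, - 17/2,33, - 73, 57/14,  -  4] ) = [ - 73,-19, - 17/2,-4,57/14,33] 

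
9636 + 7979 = 17615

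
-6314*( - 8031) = 50707734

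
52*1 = 52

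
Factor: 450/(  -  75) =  - 6 = - 2^1*3^1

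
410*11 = 4510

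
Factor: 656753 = 656753^1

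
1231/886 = 1231/886 = 1.39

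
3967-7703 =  - 3736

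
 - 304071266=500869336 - 804940602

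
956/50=19+3/25= 19.12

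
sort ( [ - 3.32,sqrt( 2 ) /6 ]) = [ - 3.32,sqrt( 2 )/6]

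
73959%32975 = 8009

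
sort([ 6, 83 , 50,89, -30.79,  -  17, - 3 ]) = [ - 30.79, - 17,-3, 6 , 50, 83, 89]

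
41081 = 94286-53205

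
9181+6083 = 15264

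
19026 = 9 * 2114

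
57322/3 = 19107 + 1/3 = 19107.33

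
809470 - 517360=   292110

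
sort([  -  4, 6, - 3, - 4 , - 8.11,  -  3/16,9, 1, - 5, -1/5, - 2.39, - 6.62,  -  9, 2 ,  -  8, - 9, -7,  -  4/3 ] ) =[ - 9, - 9,-8.11, - 8, - 7,  -  6.62 , - 5,  -  4, - 4,  -  3,-2.39,  -  4/3, - 1/5, - 3/16,1,2,  6, 9 ]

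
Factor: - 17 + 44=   3^3 = 27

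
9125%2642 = 1199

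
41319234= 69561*594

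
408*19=7752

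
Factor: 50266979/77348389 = 1358567/2090497 = 7^1*421^1*461^1*2090497^( - 1) 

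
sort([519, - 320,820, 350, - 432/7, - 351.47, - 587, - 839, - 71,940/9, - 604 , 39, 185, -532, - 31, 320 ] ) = [- 839,-604, - 587,-532, - 351.47, - 320, - 71,-432/7, - 31, 39,940/9, 185,320,  350, 519, 820] 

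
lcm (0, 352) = 0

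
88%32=24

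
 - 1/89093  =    -  1/89093 = -0.00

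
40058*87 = 3485046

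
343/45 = 343/45 = 7.62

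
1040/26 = 40 = 40.00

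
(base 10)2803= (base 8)5363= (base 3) 10211211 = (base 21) 67A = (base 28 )3G3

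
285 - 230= 55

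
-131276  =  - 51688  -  79588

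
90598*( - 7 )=  -  634186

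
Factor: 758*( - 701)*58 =-2^2*29^1*379^1*701^1 = - 30818764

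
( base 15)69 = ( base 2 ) 1100011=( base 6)243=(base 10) 99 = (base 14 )71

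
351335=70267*5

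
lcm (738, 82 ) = 738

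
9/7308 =1/812   =  0.00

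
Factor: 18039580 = 2^2*5^1*13^1*69383^1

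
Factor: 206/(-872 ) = -2^( - 2)*103^1*109^( -1) = -103/436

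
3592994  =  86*41779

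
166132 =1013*164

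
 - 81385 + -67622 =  - 149007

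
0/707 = 0 = 0.00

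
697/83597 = 697/83597 = 0.01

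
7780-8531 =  - 751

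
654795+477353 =1132148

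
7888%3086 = 1716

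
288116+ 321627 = 609743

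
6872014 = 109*63046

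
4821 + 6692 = 11513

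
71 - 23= 48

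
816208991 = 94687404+721521587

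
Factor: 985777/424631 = 13^2*307^1*22349^( - 1) = 51883/22349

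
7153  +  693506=700659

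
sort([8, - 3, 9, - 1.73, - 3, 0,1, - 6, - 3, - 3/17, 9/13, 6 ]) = [ - 6,  -  3, - 3, - 3, - 1.73, - 3/17, 0,  9/13,  1, 6 , 8,9] 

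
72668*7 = 508676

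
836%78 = 56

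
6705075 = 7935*845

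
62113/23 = 2700+13/23 = 2700.57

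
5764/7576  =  1441/1894  =  0.76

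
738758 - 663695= 75063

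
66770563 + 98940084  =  165710647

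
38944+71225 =110169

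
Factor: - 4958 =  - 2^1* 37^1 * 67^1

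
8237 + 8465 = 16702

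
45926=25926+20000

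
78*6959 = 542802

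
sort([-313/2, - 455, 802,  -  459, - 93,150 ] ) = [ - 459, - 455, - 313/2,  -  93 , 150,802]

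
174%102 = 72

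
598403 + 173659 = 772062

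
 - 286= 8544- 8830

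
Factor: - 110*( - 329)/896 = 2585/64 = 2^( - 6 )*5^1*11^1 * 47^1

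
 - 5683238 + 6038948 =355710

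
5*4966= 24830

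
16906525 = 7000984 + 9905541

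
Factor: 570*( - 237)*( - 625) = 84431250 = 2^1*3^2*5^5*19^1*79^1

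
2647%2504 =143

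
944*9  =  8496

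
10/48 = 5/24=0.21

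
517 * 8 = 4136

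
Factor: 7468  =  2^2*1867^1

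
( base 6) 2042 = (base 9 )558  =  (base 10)458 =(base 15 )208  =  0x1ca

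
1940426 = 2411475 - 471049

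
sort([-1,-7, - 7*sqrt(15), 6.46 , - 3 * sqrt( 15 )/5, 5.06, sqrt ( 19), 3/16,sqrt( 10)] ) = [ - 7*sqrt( 15), - 7,-3*sqrt(15)/5, -1, 3/16,sqrt(10 ), sqrt ( 19),5.06, 6.46]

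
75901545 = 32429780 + 43471765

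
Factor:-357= - 3^1*7^1*17^1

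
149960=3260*46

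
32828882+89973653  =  122802535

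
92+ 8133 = 8225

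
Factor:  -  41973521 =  - 41973521^1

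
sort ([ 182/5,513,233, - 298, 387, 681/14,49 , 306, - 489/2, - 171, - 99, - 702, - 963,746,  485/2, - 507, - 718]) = [  -  963, - 718,-702  ,- 507,  -  298, - 489/2 , - 171 , - 99, 182/5, 681/14,49,233, 485/2, 306,387, 513,  746]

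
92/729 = 92/729 = 0.13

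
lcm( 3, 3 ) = 3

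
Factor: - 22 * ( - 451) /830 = 4961/415 = 5^ ( - 1) * 11^2*41^1*83^( - 1)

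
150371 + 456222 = 606593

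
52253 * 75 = 3918975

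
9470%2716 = 1322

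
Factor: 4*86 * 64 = 22016 = 2^9*43^1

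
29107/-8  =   - 29107/8  =  - 3638.38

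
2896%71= 56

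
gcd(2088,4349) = 1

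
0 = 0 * ( - 34984 )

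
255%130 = 125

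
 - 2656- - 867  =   - 1789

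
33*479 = 15807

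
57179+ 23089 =80268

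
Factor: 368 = 2^4*23^1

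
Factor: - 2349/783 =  - 3=- 3^1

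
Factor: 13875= 3^1*5^3*37^1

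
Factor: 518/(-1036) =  - 2^( - 1)= - 1/2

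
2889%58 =47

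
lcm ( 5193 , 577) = 5193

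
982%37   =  20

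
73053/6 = 12175 + 1/2 =12175.50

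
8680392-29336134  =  -20655742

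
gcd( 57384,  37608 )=24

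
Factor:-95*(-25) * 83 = 5^3*19^1*83^1 = 197125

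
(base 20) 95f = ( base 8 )7203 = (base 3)12002121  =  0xe83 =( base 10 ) 3715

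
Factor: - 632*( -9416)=5950912 = 2^6*11^1*79^1*107^1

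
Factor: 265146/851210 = 132573/425605= 3^1 * 5^( - 1)*7^1*59^1 * 107^1 * 85121^( - 1)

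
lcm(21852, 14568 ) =43704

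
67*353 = 23651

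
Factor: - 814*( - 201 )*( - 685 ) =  - 112075590=- 2^1*3^1*5^1 * 11^1*37^1 * 67^1*137^1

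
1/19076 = 1/19076 = 0.00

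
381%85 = 41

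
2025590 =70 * 28937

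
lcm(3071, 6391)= 236467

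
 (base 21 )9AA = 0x105D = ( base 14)1753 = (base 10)4189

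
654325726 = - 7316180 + 661641906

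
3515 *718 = 2523770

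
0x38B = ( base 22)1J5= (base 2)1110001011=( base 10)907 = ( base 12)637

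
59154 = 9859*6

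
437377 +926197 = 1363574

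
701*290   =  203290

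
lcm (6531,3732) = 26124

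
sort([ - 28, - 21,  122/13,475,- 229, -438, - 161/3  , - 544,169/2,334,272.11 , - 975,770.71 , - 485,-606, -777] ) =[- 975, - 777, - 606, - 544,- 485, - 438,  -  229, -161/3, - 28 ,-21,  122/13,169/2,272.11,  334, 475, 770.71] 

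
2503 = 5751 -3248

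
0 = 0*343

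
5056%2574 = 2482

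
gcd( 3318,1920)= 6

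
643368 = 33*19496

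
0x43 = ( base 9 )74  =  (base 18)3D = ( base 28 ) 2B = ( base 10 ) 67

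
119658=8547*14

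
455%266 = 189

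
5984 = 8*748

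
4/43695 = 4/43695= 0.00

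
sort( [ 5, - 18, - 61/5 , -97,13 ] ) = [ - 97,-18, - 61/5,5,  13 ] 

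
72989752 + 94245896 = 167235648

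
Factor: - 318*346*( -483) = 53143524  =  2^2 * 3^2 *7^1 * 23^1*  53^1*173^1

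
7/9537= 7/9537 =0.00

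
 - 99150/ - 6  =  16525 + 0/1 = 16525.00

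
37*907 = 33559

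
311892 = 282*1106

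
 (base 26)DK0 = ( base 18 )1ad2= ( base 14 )356c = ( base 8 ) 22134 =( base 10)9308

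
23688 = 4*5922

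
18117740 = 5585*3244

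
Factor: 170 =2^1*5^1*17^1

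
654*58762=38430348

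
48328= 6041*8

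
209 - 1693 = - 1484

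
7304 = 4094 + 3210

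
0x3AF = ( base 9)1257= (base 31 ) UD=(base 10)943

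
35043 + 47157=82200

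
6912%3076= 760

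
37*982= 36334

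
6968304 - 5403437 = 1564867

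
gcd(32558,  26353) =73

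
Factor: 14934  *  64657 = 965587638=2^1*3^1*19^2*41^1*83^1 * 131^1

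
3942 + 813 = 4755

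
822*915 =752130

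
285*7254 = 2067390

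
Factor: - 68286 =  - 2^1 * 3^1 * 19^1*599^1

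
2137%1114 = 1023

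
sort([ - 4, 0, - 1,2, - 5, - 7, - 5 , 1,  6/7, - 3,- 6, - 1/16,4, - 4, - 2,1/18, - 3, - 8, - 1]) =[ - 8, - 7, - 6, - 5,-5, - 4, - 4,- 3, - 3, - 2, - 1, - 1, - 1/16, 0,  1/18,  6/7,1,2, 4]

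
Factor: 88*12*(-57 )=-2^5*3^2*11^1*19^1=- 60192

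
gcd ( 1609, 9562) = 1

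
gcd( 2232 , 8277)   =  93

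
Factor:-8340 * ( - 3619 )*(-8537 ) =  - 2^2 * 3^1*5^1*7^1*11^1 * 47^1*139^1*8537^1=- 257667661020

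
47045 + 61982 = 109027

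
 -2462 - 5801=-8263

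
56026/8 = 28013/4 = 7003.25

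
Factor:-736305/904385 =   -  771/947 = -3^1*257^1*947^(-1)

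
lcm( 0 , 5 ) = 0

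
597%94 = 33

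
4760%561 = 272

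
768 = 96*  8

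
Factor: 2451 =3^1*19^1*43^1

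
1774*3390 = 6013860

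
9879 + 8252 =18131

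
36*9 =324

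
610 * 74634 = 45526740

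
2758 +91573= 94331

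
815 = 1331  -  516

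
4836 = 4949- 113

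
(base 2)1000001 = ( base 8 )101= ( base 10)65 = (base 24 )2H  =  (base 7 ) 122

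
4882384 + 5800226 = 10682610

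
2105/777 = 2105/777 = 2.71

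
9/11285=9/11285  =  0.00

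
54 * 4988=269352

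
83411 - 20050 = 63361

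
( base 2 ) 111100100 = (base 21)121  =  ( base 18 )18g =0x1e4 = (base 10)484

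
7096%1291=641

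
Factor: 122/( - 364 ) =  - 2^( - 1 ) * 7^( - 1)*13^( - 1 )*61^1= - 61/182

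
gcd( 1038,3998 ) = 2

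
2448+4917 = 7365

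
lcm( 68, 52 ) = 884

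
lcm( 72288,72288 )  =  72288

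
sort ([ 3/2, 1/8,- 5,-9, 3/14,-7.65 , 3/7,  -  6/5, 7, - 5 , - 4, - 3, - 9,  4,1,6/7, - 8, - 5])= [- 9, - 9, - 8 , - 7.65,  -  5 , - 5, - 5, - 4, - 3,-6/5, 1/8,3/14, 3/7, 6/7,1, 3/2,4 , 7]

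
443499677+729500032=1172999709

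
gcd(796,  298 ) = 2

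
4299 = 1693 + 2606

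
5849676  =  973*6012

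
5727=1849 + 3878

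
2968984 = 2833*1048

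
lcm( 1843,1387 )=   134539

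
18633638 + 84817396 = 103451034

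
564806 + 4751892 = 5316698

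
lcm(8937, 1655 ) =44685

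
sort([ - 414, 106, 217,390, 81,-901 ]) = [ - 901, - 414,81, 106, 217, 390]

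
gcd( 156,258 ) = 6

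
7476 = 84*89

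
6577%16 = 1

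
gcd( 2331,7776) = 9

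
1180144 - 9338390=- 8158246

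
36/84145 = 36/84145 = 0.00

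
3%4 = 3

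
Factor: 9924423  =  3^1*73^1*45317^1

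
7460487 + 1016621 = 8477108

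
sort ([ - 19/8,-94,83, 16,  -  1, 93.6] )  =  [  -  94, - 19/8 ,-1, 16 , 83 , 93.6] 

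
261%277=261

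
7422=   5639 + 1783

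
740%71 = 30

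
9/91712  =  9/91712 =0.00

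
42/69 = 14/23 = 0.61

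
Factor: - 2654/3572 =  - 2^( - 1)*19^(-1)*47^( - 1)*1327^1 = - 1327/1786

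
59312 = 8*7414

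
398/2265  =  398/2265 = 0.18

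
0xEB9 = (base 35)32O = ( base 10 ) 3769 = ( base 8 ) 7271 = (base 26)5EP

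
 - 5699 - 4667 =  - 10366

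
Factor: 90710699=7247^1 * 12517^1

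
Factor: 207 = 3^2* 23^1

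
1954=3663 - 1709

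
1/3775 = 1/3775 = 0.00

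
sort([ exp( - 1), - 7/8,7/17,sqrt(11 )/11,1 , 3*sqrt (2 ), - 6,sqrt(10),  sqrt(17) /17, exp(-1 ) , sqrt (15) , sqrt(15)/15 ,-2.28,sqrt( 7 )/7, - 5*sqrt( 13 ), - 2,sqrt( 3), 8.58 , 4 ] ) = [ - 5*sqrt( 13 ), - 6,-2.28, - 2,- 7/8, sqrt( 17)/17,sqrt ( 15)/15,sqrt ( 11 ) /11, exp( - 1 ), exp(- 1 ), sqrt( 7 )/7,  7/17  ,  1, sqrt (3 ), sqrt( 10 ), sqrt(15),4,3*sqrt( 2 ),8.58]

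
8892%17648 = 8892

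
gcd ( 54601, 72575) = 1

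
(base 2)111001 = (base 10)57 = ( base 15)3C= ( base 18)33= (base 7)111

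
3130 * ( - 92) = -287960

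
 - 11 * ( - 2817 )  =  30987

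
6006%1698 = 912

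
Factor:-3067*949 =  - 13^1*73^1*3067^1 = - 2910583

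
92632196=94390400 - 1758204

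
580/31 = 580/31 = 18.71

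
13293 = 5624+7669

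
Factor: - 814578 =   -  2^1*3^1*127^1*1069^1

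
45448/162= 22724/81=280.54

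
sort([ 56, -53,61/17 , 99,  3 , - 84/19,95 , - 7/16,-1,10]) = [-53, - 84/19,-1, - 7/16,3 , 61/17,  10,56,95,99] 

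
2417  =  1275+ 1142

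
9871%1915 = 296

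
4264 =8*533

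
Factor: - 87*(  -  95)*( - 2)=  -  16530 = - 2^1*3^1 * 5^1*19^1*29^1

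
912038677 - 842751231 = 69287446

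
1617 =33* 49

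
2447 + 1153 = 3600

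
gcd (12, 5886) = 6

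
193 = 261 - 68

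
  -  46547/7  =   - 46547/7 = -6649.57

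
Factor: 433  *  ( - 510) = -2^1* 3^1*5^1 * 17^1*433^1 = - 220830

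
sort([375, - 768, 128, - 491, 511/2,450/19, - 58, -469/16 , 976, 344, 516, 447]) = [ - 768, - 491, - 58, - 469/16,450/19, 128, 511/2 , 344,375,447, 516, 976] 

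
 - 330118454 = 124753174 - 454871628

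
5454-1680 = 3774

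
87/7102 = 87/7102= 0.01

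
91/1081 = 91/1081  =  0.08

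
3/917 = 3/917 = 0.00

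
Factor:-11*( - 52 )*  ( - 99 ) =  - 2^2  *  3^2*11^2*13^1 = - 56628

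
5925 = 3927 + 1998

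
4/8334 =2/4167=   0.00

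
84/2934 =14/489=0.03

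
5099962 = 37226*137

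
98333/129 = 98333/129 = 762.27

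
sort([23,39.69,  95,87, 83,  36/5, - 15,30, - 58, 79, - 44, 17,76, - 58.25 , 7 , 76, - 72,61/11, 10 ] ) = [ - 72, - 58.25, - 58, - 44,-15,61/11, 7 , 36/5,10, 17,23 , 30,39.69, 76,76,79, 83, 87,95]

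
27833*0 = 0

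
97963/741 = 97963/741  =  132.20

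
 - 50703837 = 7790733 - 58494570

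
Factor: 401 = 401^1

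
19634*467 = 9169078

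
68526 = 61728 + 6798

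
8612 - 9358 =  - 746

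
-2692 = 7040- 9732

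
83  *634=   52622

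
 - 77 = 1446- 1523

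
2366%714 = 224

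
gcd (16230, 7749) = 3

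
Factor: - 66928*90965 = - 2^4*5^1 *7^1 * 23^1  *  47^1*89^1 * 113^1 = -  6088105520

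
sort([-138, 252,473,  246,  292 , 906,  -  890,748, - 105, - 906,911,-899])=[ - 906, -899,-890,  -  138, - 105, 246, 252,  292, 473,  748,906,911 ]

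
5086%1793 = 1500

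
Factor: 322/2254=1/7  =  7^( - 1) 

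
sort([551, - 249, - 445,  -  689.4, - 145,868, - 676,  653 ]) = [-689.4, - 676 , - 445, - 249, - 145,551, 653, 868 ] 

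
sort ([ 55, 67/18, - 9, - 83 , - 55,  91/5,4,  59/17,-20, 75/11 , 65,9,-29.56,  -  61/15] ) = [ - 83, - 55,-29.56, - 20, - 9, - 61/15, 59/17 , 67/18,4,75/11, 9 , 91/5,55,  65]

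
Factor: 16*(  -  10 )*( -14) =2^6*5^1*7^1  =  2240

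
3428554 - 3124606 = 303948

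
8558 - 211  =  8347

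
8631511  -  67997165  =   - 59365654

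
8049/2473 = 8049/2473 = 3.25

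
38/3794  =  19/1897 = 0.01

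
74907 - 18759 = 56148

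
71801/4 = 71801/4 = 17950.25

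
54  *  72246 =3901284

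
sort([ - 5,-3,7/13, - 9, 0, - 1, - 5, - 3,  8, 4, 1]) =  [-9 , - 5,  -  5, - 3, - 3, - 1, 0,  7/13, 1,4 , 8]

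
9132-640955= - 631823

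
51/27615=17/9205  =  0.00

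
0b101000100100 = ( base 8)5044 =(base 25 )43L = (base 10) 2596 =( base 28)38K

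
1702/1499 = 1702/1499 = 1.14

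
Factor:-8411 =-13^1 * 647^1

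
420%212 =208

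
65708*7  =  459956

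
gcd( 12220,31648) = 4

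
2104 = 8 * 263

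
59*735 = 43365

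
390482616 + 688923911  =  1079406527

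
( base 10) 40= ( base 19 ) 22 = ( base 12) 34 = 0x28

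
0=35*0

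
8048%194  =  94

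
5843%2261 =1321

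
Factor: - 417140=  - 2^2*5^1*20857^1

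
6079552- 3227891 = 2851661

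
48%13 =9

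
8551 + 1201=9752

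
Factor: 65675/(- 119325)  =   -3^( - 1)*43^( - 1 )*71^1 = -71/129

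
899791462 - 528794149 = 370997313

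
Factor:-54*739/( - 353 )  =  39906/353 = 2^1 * 3^3 * 353^ ( - 1 ) * 739^1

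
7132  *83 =591956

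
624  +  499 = 1123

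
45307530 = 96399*470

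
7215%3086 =1043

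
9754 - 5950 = 3804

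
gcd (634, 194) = 2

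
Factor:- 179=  - 179^1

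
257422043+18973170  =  276395213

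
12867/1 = 12867 = 12867.00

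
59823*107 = 6401061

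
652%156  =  28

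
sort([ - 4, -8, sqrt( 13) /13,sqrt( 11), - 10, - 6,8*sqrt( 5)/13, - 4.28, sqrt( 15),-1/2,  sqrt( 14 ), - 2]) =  [  -  10, - 8,-6 , - 4.28, - 4, - 2, - 1/2 , sqrt (13)/13, 8 *sqrt( 5 ) /13 , sqrt(11) , sqrt( 14),sqrt(15 )]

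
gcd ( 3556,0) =3556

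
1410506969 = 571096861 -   -  839410108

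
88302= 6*14717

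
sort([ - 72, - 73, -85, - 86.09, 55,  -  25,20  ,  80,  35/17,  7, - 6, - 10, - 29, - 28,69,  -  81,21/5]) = [ - 86.09, - 85, - 81, - 73 , - 72, - 29, - 28, - 25, - 10, - 6, 35/17, 21/5,7, 20 , 55, 69,80 ] 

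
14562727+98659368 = 113222095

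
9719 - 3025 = 6694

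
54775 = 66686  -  11911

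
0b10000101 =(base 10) 133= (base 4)2011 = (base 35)3S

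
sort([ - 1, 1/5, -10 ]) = [ - 10 , - 1, 1/5 ]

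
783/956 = 783/956 = 0.82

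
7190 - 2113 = 5077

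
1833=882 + 951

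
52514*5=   262570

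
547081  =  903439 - 356358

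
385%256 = 129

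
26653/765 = 34 + 643/765= 34.84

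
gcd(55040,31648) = 1376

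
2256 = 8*282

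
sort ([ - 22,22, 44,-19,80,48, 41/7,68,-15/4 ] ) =[ - 22, - 19,  -  15/4, 41/7, 22,44, 48,68, 80 ] 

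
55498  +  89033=144531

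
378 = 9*42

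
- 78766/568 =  - 39383/284=- 138.67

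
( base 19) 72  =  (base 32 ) 47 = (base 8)207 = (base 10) 135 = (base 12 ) B3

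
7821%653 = 638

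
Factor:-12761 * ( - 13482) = 172043802 = 2^1*3^2*7^2*107^1 * 1823^1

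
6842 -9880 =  - 3038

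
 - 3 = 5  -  8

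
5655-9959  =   - 4304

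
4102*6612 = 27122424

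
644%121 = 39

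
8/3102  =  4/1551 = 0.00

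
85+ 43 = 128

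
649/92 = 7 + 5/92 = 7.05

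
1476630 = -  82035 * (-18 )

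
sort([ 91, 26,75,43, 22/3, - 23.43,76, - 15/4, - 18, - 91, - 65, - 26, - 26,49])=[ - 91, - 65, - 26, - 26 ,-23.43, - 18, - 15/4, 22/3,  26,43,49,75,76,91 ] 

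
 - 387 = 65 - 452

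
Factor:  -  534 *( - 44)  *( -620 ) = - 2^5*3^1*5^1* 11^1 *31^1*89^1 = - 14567520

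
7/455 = 1/65  =  0.02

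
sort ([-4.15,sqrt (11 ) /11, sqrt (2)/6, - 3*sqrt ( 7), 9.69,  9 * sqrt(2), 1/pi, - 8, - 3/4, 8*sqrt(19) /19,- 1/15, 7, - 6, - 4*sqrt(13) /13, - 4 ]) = [ - 8, - 3* sqrt( 7), - 6, - 4.15, - 4, - 4*sqrt (13 ) /13, - 3/4, - 1/15,sqrt (2) /6 , sqrt (11 ) /11, 1/pi,  8* sqrt (19 ) /19, 7 , 9.69,9*sqrt( 2 )]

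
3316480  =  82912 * 40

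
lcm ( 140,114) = 7980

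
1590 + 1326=2916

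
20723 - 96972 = - 76249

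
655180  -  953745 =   -  298565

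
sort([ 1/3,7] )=[ 1/3, 7 ]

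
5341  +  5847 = 11188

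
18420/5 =3684 = 3684.00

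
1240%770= 470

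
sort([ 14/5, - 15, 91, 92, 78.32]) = [ - 15,14/5, 78.32, 91,  92]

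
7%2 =1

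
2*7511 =15022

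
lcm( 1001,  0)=0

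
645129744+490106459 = 1135236203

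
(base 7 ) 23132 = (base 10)5903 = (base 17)1374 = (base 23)b3f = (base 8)13417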